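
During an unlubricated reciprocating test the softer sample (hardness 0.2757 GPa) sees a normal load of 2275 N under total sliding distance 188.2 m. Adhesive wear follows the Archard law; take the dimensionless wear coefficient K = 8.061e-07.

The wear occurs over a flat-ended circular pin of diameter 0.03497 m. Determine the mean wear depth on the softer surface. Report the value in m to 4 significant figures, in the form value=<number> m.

The intermediates are displayed rounded; each operation maintains full precision — rounded once at the end, at four significant digits.
Convert: Hardness H = 0.2757 GPa = 2.757e+08 Pa.
Convert: Contact area A = π·d²/4 = π·(0.03497 m)²/4 = 9.605e-04 m².
In SI base units: W = 2275 N, H = 2.757e+08 Pa, K = 8.061e-07.
Worn volume V = K·W·L/H = 8.061e-07 · 2275 · 188.2 / 2.757e+08 = 1.252e-09 m³.
Depth of wear h = V/A = 1.252e-09 / 9.605e-04 = 1.303e-06 m.

value=1.303e-06 m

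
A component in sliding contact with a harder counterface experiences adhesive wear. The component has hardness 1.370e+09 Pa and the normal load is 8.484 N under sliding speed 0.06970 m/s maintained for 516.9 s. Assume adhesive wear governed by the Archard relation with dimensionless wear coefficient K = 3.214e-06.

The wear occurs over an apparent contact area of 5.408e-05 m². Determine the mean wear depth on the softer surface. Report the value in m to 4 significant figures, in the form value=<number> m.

value=1.326e-08 m

Intermediate values appear rounded. Each operation carries full float precision; a lone final rounding, at 4 significant digits.
Path length L = v·t = 0.06970 m/s × 516.9 s = 36.03 m.
Working in SI base units: W = 8.484 N, H = 1.370e+09 Pa, K = 3.214e-06.
Archard relation: V = K·W·L/H = 3.214e-06 · 8.484 · 36.03 / 1.370e+09 = 7.171e-13 m³.
Mean depth h = V/A = 7.171e-13 / 5.408e-05 = 1.326e-08 m.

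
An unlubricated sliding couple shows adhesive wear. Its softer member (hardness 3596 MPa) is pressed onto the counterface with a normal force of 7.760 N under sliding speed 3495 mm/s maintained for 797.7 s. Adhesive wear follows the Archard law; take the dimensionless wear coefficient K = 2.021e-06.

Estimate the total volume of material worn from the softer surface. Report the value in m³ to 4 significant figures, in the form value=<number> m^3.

All arithmetic maintains exact precision. Intermediate values are shown rounded — a single final rounding, at 4 significant figures.
Convert: Sliding speed v = 3495 mm/s = 3.495 m/s. Sliding distance L = v·t = 3.495 m/s × 797.7 s = 2788 m.
Convert: Hardness H = 3596 MPa = 3.596e+09 Pa.
Restated in SI base units: W = 7.760 N, H = 3.596e+09 Pa, K = 2.021e-06.
Wear volume V = K·W·L/H = 2.021e-06 · 7.760 · 2788 / 3.596e+09 = 1.216e-11 m³.

value=1.216e-11 m^3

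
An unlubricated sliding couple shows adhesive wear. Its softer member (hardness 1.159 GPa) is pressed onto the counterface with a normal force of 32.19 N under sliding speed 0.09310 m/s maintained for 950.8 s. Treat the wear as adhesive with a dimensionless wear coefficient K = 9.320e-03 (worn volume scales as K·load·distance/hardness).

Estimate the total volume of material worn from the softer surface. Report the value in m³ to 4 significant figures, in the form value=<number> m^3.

Intermediates are displayed rounded. The computation runs at full precision — rounded once at the end, at four significant digits.
Convert: Distance L = v·t = 0.09310 m/s × 950.8 s = 88.52 m.
Convert: Hardness H = 1.159 GPa = 1.159e+09 Pa.
Restated in SI base units: W = 32.19 N, H = 1.159e+09 Pa, K = 9.320e-03.
Wear volume V = K·W·L/H = 9.320e-03 · 32.19 · 88.52 / 1.159e+09 = 2.291e-08 m³.

value=2.291e-08 m^3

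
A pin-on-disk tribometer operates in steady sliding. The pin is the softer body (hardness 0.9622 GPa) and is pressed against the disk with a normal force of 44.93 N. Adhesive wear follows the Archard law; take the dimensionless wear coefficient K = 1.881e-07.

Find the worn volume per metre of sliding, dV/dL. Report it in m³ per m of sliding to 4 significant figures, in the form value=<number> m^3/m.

value=8.783e-15 m^3/m

The computation carries exact precision, and intermediate values are printed rounded — rounded once at the end, at 4 significant digits.
Convert: Hardness H = 0.9622 GPa = 9.622e+08 Pa.
As SI base values: W = 44.93 N, H = 9.622e+08 Pa, K = 1.881e-07.
Volumetric rate dV/dL = K·W/H, per unit distance: 1.881e-07 · 44.93 / 9.622e+08 = 8.783e-15 m³/m.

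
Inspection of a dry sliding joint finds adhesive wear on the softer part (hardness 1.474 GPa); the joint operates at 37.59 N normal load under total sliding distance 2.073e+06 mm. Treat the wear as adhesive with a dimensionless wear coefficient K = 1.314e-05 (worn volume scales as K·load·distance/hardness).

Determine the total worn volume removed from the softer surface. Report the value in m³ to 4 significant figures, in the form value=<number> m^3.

value=6.947e-10 m^3

The intermediates are printed rounded. All working math keeps full float precision. Rounded just once to 4 significant figures.
Convert: Sliding distance L = 2.073e+06 mm = 2073 m.
Convert: Hardness H = 1.474 GPa = 1.474e+09 Pa.
Restated in SI base units: W = 37.59 N, H = 1.474e+09 Pa, K = 1.314e-05.
Worn volume V = K·W·L/H = 1.314e-05 · 37.59 · 2073 / 1.474e+09 = 6.947e-10 m³.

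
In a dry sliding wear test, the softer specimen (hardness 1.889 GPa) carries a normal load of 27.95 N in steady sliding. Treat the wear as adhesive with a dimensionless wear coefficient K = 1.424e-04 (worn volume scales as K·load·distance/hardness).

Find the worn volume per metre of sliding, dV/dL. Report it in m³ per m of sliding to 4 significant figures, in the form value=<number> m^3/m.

Every step keeps full float precision; the intermediates are shown rounded, and a lone final rounding, at four significant figures.
Convert: Hardness H = 1.889 GPa = 1.889e+09 Pa.
As SI base values: W = 27.95 N, H = 1.889e+09 Pa, K = 1.424e-04.
Sliding wear rate dV/dL = K·W/H (independent of L): 1.424e-04 · 27.95 / 1.889e+09 = 2.107e-12 m³/m.

value=2.107e-12 m^3/m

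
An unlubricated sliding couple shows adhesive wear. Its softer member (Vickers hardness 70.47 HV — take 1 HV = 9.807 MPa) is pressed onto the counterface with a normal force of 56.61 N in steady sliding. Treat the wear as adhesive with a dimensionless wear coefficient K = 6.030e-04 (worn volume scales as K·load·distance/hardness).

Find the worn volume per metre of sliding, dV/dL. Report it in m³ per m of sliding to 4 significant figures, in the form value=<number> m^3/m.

The intermediates appear rounded. All arithmetic runs at full float precision. Rounded just once to 4 significant figures.
Convert: Hardness H = 70.47 HV × 9.807 MPa/HV = 691.1 MPa = 6.911e+08 Pa.
In SI base units, W = 56.61 N, H = 6.911e+08 Pa, K = 6.030e-04.
Wear rate dV/dL = K·W/H — distance-free: 6.030e-04 · 56.61 / 6.911e+08 = 4.939e-11 m³/m.

value=4.939e-11 m^3/m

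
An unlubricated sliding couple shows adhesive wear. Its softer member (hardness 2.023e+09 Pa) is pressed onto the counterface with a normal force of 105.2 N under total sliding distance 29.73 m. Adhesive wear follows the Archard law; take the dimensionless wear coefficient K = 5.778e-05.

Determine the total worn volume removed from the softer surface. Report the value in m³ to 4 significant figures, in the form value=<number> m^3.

Each operation runs at exact precision. Intermediates are printed rounded; rounded once at the end: four significant digits.
As SI base values: W = 105.2 N, H = 2.023e+09 Pa, K = 5.778e-05.
Archard volume V = K·W·L/H = 5.778e-05 · 105.2 · 29.73 / 2.023e+09 = 8.933e-11 m³.

value=8.933e-11 m^3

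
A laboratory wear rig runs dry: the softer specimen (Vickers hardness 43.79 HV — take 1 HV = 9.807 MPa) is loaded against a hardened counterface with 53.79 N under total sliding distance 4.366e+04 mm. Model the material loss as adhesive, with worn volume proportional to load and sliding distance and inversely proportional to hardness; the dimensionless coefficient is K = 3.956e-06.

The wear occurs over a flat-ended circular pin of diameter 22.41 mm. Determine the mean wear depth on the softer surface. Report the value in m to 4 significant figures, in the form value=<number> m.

Each operation keeps full float precision; intermediate values are displayed rounded, and rounded once at the end, at 4 significant figures.
Convert: Distance covered L = 4.366e+04 mm = 43.66 m.
Convert: Hardness H = 43.79 HV × 9.807 MPa/HV = 429.4 MPa = 4.294e+08 Pa.
Convert: Pin diameter d = 22.41 mm = 0.02241 m. Contact area A = π·d²/4 = π·(0.02241 m)²/4 = 3.944e-04 m².
Restated in SI base units: W = 53.79 N, H = 4.294e+08 Pa, K = 3.956e-06.
Archard relation: V = K·W·L/H = 3.956e-06 · 53.79 · 43.66 / 4.294e+08 = 2.163e-11 m³.
Depth of wear h = V/A = 2.163e-11 / 3.944e-04 = 5.485e-08 m.

value=5.485e-08 m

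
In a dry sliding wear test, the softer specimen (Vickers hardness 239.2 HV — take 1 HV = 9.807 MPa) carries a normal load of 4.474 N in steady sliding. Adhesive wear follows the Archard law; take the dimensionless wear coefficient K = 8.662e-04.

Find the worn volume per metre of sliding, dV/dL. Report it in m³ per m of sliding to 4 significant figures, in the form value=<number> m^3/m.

The algebra keeps exact precision. Intermediate values are displayed rounded, and one final rounding: 4 significant digits.
Hardness H = 239.2 HV × 9.807 MPa/HV = 2346 MPa = 2.346e+09 Pa.
In SI base units: W = 4.474 N, H = 2.346e+09 Pa, K = 8.662e-04.
Wear rate dV/dL = K·W/H (no L dependence): 8.662e-04 · 4.474 / 2.346e+09 = 1.652e-12 m³/m.

value=1.652e-12 m^3/m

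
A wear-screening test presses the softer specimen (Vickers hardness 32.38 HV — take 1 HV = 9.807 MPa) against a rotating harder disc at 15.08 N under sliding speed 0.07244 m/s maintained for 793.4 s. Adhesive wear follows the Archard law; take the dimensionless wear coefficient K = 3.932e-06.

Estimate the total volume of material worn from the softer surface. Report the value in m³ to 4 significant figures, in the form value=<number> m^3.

Quoted intermediates are rounded. Every step keeps full precision. Rounded once at the end, at four significant digits.
Convert: The distance L = v·t = 0.07244 m/s × 793.4 s = 57.47 m.
Convert: Hardness H = 32.38 HV × 9.807 MPa/HV = 317.6 MPa = 3.176e+08 Pa.
Working in SI base units: W = 15.08 N, H = 3.176e+08 Pa, K = 3.932e-06.
Apply Archard: V = K·W·L/H = 3.932e-06 · 15.08 · 57.47 / 3.176e+08 = 1.073e-11 m³.

value=1.073e-11 m^3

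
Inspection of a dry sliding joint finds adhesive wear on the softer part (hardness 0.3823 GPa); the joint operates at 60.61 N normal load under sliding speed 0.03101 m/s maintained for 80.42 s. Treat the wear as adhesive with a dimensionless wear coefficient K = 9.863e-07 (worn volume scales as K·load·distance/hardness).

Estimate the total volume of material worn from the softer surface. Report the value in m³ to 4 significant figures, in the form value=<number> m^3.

Shown intermediates are rounded; every step holds full precision; one last rounding to 4 significant digits.
The distance L = v·t = 0.03101 m/s × 80.42 s = 2.494 m.
Hardness H = 0.3823 GPa = 3.823e+08 Pa.
Expressed in SI base units: W = 60.61 N, H = 3.823e+08 Pa, K = 9.863e-07.
Wear volume V = K·W·L/H = 9.863e-07 · 60.61 · 2.494 / 3.823e+08 = 3.900e-13 m³.

value=3.900e-13 m^3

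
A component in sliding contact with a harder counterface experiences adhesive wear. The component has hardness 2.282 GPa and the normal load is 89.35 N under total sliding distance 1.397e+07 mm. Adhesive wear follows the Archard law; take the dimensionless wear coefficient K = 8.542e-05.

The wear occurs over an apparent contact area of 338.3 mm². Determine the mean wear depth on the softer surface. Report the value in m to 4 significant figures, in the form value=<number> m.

Intermediates are printed rounded; each operation carries full float precision, and a lone final rounding to four significant figures.
Convert: The distance L = 1.397e+07 mm = 1.397e+04 m.
Convert: Hardness H = 2.282 GPa = 2.282e+09 Pa.
Convert: Contact area A = 338.3 mm² = 3.383e-04 m².
In SI base units, W = 89.35 N, H = 2.282e+09 Pa, K = 8.542e-05.
Worn volume V = K·W·L/H = 8.542e-05 · 89.35 · 1.397e+04 / 2.282e+09 = 4.672e-08 m³.
Depth h = V/A = 4.672e-08 / 3.383e-04 = 1.381e-04 m.

value=1.381e-04 m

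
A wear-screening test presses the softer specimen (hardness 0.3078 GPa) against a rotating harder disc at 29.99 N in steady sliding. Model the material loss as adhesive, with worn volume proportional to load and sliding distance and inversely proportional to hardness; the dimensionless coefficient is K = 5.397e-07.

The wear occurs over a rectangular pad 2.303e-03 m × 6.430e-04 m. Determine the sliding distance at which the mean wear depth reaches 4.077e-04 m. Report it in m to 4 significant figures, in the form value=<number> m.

Intermediates appear rounded, and the algebra holds full precision; rounded once at the end: four significant digits.
Hardness H = 0.3078 GPa = 3.078e+08 Pa.
Contact area A = 2.303e-03 m × 6.430e-04 m = 1.481e-06 m².
In SI base units, W = 29.99 N, H = 3.078e+08 Pa, K = 5.397e-07.
Volume at the limit: V_lim = h_lim·A = 4.077e-04 · 1.481e-06 = 6.037e-10 m³.
Thus life L = V_lim·H/(K·W) = 6.037e-10 · 3.078e+08 / (5.397e-07 · 29.99) = 1.148e+04 m.

value=1.148e+04 m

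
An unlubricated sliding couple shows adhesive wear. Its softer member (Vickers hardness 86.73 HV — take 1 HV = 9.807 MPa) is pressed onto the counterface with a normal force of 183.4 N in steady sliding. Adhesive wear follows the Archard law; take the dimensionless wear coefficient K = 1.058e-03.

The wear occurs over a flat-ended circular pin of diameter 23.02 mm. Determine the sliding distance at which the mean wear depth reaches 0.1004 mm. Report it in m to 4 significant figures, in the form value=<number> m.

Each operation keeps full precision; the intermediates are printed rounded — a lone final rounding: four significant digits.
Convert: Hardness H = 86.73 HV × 9.807 MPa/HV = 850.6 MPa = 8.506e+08 Pa.
Convert: Pin diameter d = 23.02 mm = 0.02302 m. Contact area A = π·d²/4 = π·(0.02302 m)²/4 = 4.162e-04 m².
Convert: Depth limit h_lim = 0.1004 mm = 1.004e-04 m.
In SI base units: W = 183.4 N, H = 8.506e+08 Pa, K = 1.058e-03.
Wearable volume V_lim = h_lim·A = 1.004e-04 · 4.162e-04 = 4.179e-08 m³.
Thus life L = V_lim·H/(K·W) = 4.179e-08 · 8.506e+08 / (1.058e-03 · 183.4) = 183.2 m.

value=183.2 m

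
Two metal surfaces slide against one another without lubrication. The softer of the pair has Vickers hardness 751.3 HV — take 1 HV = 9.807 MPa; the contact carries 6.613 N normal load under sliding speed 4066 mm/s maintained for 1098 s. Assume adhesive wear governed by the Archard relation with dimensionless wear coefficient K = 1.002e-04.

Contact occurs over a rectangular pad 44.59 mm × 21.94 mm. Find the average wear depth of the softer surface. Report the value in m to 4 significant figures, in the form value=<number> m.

The algebra keeps full float precision. Displayed values are rounded, and rounded just once: 4 significant figures.
Convert: Sliding speed v = 4066 mm/s = 4.066 m/s. Distance covered L = v·t = 4.066 m/s × 1098 s = 4464 m.
Convert: Hardness H = 751.3 HV × 9.807 MPa/HV = 7368 MPa = 7.368e+09 Pa.
Convert: Pad sides 44.59 mm × 21.94 mm = 0.04459 m × 0.02194 m. Contact area A = 0.04459 m × 0.02194 m = 9.783e-04 m².
In SI base units: W = 6.613 N, H = 7.368e+09 Pa, K = 1.002e-04.
Wear volume V = K·W·L/H = 1.002e-04 · 6.613 · 4464 / 7.368e+09 = 4.015e-10 m³.
Mean wear depth h = V/A = 4.015e-10 / 9.783e-04 = 4.104e-07 m.

value=4.104e-07 m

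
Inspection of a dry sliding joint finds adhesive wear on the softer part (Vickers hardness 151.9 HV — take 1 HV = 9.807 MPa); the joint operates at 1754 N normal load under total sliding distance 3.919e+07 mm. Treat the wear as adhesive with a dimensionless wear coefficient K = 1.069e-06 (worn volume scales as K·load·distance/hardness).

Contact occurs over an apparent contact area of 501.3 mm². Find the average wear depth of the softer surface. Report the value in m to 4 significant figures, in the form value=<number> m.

Intermediate values appear rounded — the algebra runs at full precision — a lone final rounding to four significant figures.
Convert: The distance L = 3.919e+07 mm = 3.919e+04 m.
Convert: Hardness H = 151.9 HV × 9.807 MPa/HV = 1490 MPa = 1.490e+09 Pa.
Convert: Contact area A = 501.3 mm² = 5.013e-04 m².
Restated in SI base units: W = 1754 N, H = 1.490e+09 Pa, K = 1.069e-06.
Apply Archard: V = K·W·L/H = 1.069e-06 · 1754 · 3.919e+04 / 1.490e+09 = 4.933e-08 m³.
Mean depth h = V/A = 4.933e-08 / 5.013e-04 = 9.840e-05 m.

value=9.840e-05 m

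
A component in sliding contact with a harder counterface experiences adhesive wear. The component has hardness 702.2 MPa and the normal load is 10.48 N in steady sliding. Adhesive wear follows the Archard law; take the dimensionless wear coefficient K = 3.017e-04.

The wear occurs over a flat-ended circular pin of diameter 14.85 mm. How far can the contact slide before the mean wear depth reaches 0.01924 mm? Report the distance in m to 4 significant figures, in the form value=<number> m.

All working math holds exact precision, and intermediate values appear rounded, and one last rounding, at 4 significant figures.
Hardness H = 702.2 MPa = 7.022e+08 Pa.
Pin diameter d = 14.85 mm = 0.01485 m. Contact area A = π·d²/4 = π·(0.01485 m)²/4 = 1.732e-04 m².
Depth limit h_lim = 0.01924 mm = 1.924e-05 m.
Expressed in SI base units: W = 10.48 N, H = 7.022e+08 Pa, K = 3.017e-04.
Limit volume V_lim = h_lim·A = 1.924e-05 · 1.732e-04 = 3.332e-09 m³.
Inverting, life L = V_lim·H/(K·W) = 3.332e-09 · 7.022e+08 / (3.017e-04 · 10.48) = 740.1 m.

value=740.1 m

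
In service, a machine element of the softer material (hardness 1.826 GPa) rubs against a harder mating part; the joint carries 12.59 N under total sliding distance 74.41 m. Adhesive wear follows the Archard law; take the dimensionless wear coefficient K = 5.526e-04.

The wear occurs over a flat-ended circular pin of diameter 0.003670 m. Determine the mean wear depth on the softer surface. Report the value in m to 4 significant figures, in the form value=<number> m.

value=2.680e-05 m

All arithmetic keeps full precision. The intermediates are displayed rounded; one last rounding: 4 significant figures.
Hardness H = 1.826 GPa = 1.826e+09 Pa.
Contact area A = π·d²/4 = π·(0.003670 m)²/4 = 1.058e-05 m².
In SI base units, W = 12.59 N, H = 1.826e+09 Pa, K = 5.526e-04.
Apply Archard: V = K·W·L/H = 5.526e-04 · 12.59 · 74.41 / 1.826e+09 = 2.835e-10 m³.
Average depth h = V/A = 2.835e-10 / 1.058e-05 = 2.680e-05 m.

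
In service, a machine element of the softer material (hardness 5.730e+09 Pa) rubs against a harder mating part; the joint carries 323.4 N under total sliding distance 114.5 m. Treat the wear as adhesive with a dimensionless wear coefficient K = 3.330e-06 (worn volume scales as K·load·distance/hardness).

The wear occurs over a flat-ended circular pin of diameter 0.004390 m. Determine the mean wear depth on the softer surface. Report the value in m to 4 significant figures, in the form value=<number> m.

Each operation runs at full precision — the intermediates are shown rounded, and one last rounding to 4 significant digits.
Convert: Contact area A = π·d²/4 = π·(0.004390 m)²/4 = 1.514e-05 m².
Expressed in SI base units: W = 323.4 N, H = 5.730e+09 Pa, K = 3.330e-06.
By Archard's law, V = K·W·L/H = 3.330e-06 · 323.4 · 114.5 / 5.730e+09 = 2.152e-11 m³.
Mean wear depth h = V/A = 2.152e-11 / 1.514e-05 = 1.422e-06 m.

value=1.422e-06 m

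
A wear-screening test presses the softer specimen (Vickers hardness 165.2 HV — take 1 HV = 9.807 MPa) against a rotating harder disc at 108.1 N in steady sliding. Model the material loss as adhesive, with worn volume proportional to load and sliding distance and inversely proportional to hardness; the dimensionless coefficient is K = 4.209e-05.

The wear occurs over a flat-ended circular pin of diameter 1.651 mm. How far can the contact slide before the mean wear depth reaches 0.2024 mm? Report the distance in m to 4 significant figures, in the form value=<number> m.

value=154.3 m

Every step maintains exact precision — intermediates are displayed rounded. Rounded just once: 4 significant digits.
Convert: Hardness H = 165.2 HV × 9.807 MPa/HV = 1620 MPa = 1.620e+09 Pa.
Convert: Pin diameter d = 1.651 mm = 0.001651 m. Contact area A = π·d²/4 = π·(0.001651 m)²/4 = 2.141e-06 m².
Convert: Depth limit h_lim = 0.2024 mm = 2.024e-04 m.
Restated in SI base units: W = 108.1 N, H = 1.620e+09 Pa, K = 4.209e-05.
Wearable volume V_lim = h_lim·A = 2.024e-04 · 2.141e-06 = 4.333e-10 m³.
So the life L = V_lim·H/(K·W) = 4.333e-10 · 1.620e+09 / (4.209e-05 · 108.1) = 154.3 m.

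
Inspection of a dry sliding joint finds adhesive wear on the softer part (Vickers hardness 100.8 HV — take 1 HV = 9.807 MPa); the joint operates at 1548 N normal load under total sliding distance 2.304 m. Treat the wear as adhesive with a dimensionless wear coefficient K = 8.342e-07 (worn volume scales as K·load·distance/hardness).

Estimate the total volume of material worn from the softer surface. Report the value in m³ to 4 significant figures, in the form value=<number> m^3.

value=3.010e-12 m^3

All arithmetic maintains full precision; the intermediates appear rounded. Rounded just once, at 4 significant figures.
Hardness H = 100.8 HV × 9.807 MPa/HV = 988.5 MPa = 9.885e+08 Pa.
As SI base values: W = 1548 N, H = 9.885e+08 Pa, K = 8.342e-07.
Wear volume V = K·W·L/H = 8.342e-07 · 1548 · 2.304 / 9.885e+08 = 3.010e-12 m³.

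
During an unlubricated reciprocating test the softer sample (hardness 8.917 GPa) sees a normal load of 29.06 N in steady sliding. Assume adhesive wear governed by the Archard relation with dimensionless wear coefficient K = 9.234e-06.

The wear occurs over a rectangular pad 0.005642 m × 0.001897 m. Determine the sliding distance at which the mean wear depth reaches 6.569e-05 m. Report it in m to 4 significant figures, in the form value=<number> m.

The intermediates are printed rounded. The algebra maintains full float precision. Rounded once at the end, at four significant digits.
Hardness H = 8.917 GPa = 8.917e+09 Pa.
Contact area A = 0.005642 m × 0.001897 m = 1.070e-05 m².
In SI base units: W = 29.06 N, H = 8.917e+09 Pa, K = 9.234e-06.
Permissible volume V_lim = h_lim·A = 6.569e-05 · 1.070e-05 = 7.031e-10 m³.
Life L = V_lim·H/(K·W) = 7.031e-10 · 8.917e+09 / (9.234e-06 · 29.06) = 2.336e+04 m.

value=2.336e+04 m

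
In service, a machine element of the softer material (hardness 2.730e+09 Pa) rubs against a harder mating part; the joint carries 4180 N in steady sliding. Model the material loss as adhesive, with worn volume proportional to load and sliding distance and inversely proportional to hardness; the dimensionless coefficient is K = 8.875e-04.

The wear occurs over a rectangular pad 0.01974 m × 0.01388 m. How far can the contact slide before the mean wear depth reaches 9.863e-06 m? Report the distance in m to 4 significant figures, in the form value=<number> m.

The computation maintains full float precision; intermediates are displayed rounded — one final rounding, at 4 significant figures.
Contact area A = 0.01974 m × 0.01388 m = 2.740e-04 m².
Working in SI base units: W = 4180 N, H = 2.730e+09 Pa, K = 8.875e-04.
At the depth limit, V_lim = h_lim·A = 9.863e-06 · 2.740e-04 = 2.702e-09 m³.
Inverting, life L = V_lim·H/(K·W) = 2.702e-09 · 2.730e+09 / (8.875e-04 · 4180) = 1.989 m.

value=1.989 m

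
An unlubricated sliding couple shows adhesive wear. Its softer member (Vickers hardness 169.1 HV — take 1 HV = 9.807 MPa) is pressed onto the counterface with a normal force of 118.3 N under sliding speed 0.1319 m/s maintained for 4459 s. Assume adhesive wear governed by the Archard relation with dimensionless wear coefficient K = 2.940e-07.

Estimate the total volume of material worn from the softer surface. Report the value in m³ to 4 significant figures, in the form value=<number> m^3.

The computation keeps full precision. Intermediates appear rounded. Rounded once at the end to 4 significant figures.
Convert: The distance L = v·t = 0.1319 m/s × 4459 s = 588.1 m.
Convert: Hardness H = 169.1 HV × 9.807 MPa/HV = 1658 MPa = 1.658e+09 Pa.
As SI base values: W = 118.3 N, H = 1.658e+09 Pa, K = 2.940e-07.
Archard relation: V = K·W·L/H = 2.940e-07 · 118.3 · 588.1 / 1.658e+09 = 1.233e-11 m³.

value=1.233e-11 m^3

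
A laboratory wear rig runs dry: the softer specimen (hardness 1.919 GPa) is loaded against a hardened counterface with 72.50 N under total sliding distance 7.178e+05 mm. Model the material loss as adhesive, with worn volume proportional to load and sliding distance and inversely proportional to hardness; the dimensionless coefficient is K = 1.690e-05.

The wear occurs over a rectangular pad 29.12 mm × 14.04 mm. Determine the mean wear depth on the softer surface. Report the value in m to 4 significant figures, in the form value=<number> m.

The intermediates are shown rounded; every step keeps exact precision; a lone final rounding, at 4 significant figures.
Convert: Distance L = 7.178e+05 mm = 717.8 m.
Convert: Hardness H = 1.919 GPa = 1.919e+09 Pa.
Convert: Pad sides 29.12 mm × 14.04 mm = 0.02912 m × 0.01404 m. Contact area A = 0.02912 m × 0.01404 m = 4.088e-04 m².
Restated in SI base units: W = 72.50 N, H = 1.919e+09 Pa, K = 1.690e-05.
Wear volume V = K·W·L/H = 1.690e-05 · 72.50 · 717.8 / 1.919e+09 = 4.583e-10 m³.
Depth h = V/A = 4.583e-10 / 4.088e-04 = 1.121e-06 m.

value=1.121e-06 m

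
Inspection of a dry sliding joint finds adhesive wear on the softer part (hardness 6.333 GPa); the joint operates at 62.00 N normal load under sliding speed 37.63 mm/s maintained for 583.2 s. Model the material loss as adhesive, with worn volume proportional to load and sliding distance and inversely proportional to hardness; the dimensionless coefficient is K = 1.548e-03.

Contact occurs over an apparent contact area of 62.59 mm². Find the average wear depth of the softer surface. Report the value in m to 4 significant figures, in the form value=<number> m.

Intermediate values are printed rounded — all arithmetic runs at full precision, and a single final rounding to four significant figures.
Sliding speed v = 37.63 mm/s = 0.03763 m/s. Sliding distance L = v·t = 0.03763 m/s × 583.2 s = 21.95 m.
Hardness H = 6.333 GPa = 6.333e+09 Pa.
Contact area A = 62.59 mm² = 6.259e-05 m².
Expressed in SI base units: W = 62.00 N, H = 6.333e+09 Pa, K = 1.548e-03.
The Archard volume V = K·W·L/H = 1.548e-03 · 62.00 · 21.95 / 6.333e+09 = 3.326e-10 m³.
Depth of wear h = V/A = 3.326e-10 / 6.259e-05 = 5.314e-06 m.

value=5.314e-06 m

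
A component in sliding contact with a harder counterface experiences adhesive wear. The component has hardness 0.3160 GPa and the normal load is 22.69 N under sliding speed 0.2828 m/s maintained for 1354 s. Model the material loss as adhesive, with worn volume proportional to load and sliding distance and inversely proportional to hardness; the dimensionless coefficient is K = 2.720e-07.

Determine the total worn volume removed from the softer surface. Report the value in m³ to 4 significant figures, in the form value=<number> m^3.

The computation maintains full precision. Intermediates are shown rounded — rounded just once: four significant figures.
Path length L = v·t = 0.2828 m/s × 1354 s = 382.9 m.
Hardness H = 0.3160 GPa = 3.160e+08 Pa.
As SI base values: W = 22.69 N, H = 3.160e+08 Pa, K = 2.720e-07.
Volume removed: V = K·W·L/H = 2.720e-07 · 22.69 · 382.9 / 3.160e+08 = 7.478e-12 m³.

value=7.478e-12 m^3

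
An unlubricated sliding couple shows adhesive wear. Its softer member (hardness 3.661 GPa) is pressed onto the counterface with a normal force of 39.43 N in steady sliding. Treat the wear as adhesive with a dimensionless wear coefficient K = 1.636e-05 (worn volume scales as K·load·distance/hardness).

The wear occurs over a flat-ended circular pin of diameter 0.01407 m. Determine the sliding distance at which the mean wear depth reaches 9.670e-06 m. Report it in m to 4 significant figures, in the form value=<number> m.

value=8533 m

Each operation maintains exact precision, and the intermediates appear rounded; rounded just once: 4 significant figures.
Hardness H = 3.661 GPa = 3.661e+09 Pa.
Contact area A = π·d²/4 = π·(0.01407 m)²/4 = 1.555e-04 m².
As SI base values: W = 39.43 N, H = 3.661e+09 Pa, K = 1.636e-05.
Volume at the limit: V_lim = h_lim·A = 9.670e-06 · 1.555e-04 = 1.504e-09 m³.
Sliding life L = V_lim·H/(K·W) = 1.504e-09 · 3.661e+09 / (1.636e-05 · 39.43) = 8533 m.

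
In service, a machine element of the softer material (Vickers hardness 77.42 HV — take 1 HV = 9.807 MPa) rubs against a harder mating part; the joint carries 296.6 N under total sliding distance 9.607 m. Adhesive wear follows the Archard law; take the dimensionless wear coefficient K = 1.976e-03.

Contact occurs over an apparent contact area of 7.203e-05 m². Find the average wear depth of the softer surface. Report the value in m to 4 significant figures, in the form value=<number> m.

value=1.030e-04 m

The computation keeps full precision — the intermediates appear rounded, and one last rounding, at four significant digits.
Hardness H = 77.42 HV × 9.807 MPa/HV = 759.3 MPa = 7.593e+08 Pa.
SI base units throughout: W = 296.6 N, H = 7.593e+08 Pa, K = 1.976e-03.
Archard volume V = K·W·L/H = 1.976e-03 · 296.6 · 9.607 / 7.593e+08 = 7.416e-09 m³.
Mean depth h = V/A = 7.416e-09 / 7.203e-05 = 1.030e-04 m.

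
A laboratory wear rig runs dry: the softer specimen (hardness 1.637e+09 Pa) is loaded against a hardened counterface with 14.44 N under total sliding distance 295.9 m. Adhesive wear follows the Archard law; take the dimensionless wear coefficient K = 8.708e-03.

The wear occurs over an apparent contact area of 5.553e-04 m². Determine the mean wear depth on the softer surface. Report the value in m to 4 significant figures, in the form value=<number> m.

value=4.093e-05 m

Intermediates are displayed rounded. All arithmetic holds exact precision; one last rounding, at 4 significant figures.
Collected in SI base units: W = 14.44 N, H = 1.637e+09 Pa, K = 8.708e-03.
The Archard volume V = K·W·L/H = 8.708e-03 · 14.44 · 295.9 / 1.637e+09 = 2.273e-08 m³.
Depth h = V/A = 2.273e-08 / 5.553e-04 = 4.093e-05 m.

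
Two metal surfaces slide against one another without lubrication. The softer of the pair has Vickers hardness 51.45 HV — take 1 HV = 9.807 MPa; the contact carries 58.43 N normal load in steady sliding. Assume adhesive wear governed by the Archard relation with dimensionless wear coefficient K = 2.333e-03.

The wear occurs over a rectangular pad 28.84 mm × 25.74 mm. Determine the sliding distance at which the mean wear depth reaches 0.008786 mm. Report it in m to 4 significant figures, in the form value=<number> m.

value=24.14 m

The computation maintains full float precision; intermediates appear rounded; rounded just once: 4 significant digits.
Hardness H = 51.45 HV × 9.807 MPa/HV = 504.6 MPa = 5.046e+08 Pa.
Pad sides 28.84 mm × 25.74 mm = 0.02884 m × 0.02574 m. Contact area A = 0.02884 m × 0.02574 m = 7.423e-04 m².
Depth limit h_lim = 0.008786 mm = 8.786e-06 m.
In SI base units: W = 58.43 N, H = 5.046e+08 Pa, K = 2.333e-03.
Wearable volume V_lim = h_lim·A = 8.786e-06 · 7.423e-04 = 6.522e-09 m³.
Life L = V_lim·H/(K·W) = 6.522e-09 · 5.046e+08 / (2.333e-03 · 58.43) = 24.14 m.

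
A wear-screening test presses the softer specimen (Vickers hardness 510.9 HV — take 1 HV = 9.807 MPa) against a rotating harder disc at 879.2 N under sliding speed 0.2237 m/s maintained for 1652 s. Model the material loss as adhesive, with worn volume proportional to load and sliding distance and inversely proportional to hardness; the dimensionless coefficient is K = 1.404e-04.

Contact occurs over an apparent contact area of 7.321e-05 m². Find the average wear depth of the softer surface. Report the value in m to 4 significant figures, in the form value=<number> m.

Intermediates are displayed rounded — the algebra holds exact precision. Rounded just once, at four significant digits.
Convert: Total distance L = v·t = 0.2237 m/s × 1652 s = 369.6 m.
Convert: Hardness H = 510.9 HV × 9.807 MPa/HV = 5010 MPa = 5.010e+09 Pa.
In SI base units: W = 879.2 N, H = 5.010e+09 Pa, K = 1.404e-04.
Apply Archard: V = K·W·L/H = 1.404e-04 · 879.2 · 369.6 / 5.010e+09 = 9.105e-09 m³.
Wear depth h = V/A = 9.105e-09 / 7.321e-05 = 1.244e-04 m.

value=1.244e-04 m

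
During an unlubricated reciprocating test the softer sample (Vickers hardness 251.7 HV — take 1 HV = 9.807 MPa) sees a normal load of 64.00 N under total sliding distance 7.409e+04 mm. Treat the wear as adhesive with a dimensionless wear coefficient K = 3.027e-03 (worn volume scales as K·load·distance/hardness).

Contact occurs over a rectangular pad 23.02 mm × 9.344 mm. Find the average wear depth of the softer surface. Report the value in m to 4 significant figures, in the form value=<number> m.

value=2.703e-05 m

Printed values are rounded — the algebra holds exact precision; a lone final rounding: 4 significant figures.
The distance L = 7.409e+04 mm = 74.09 m.
Hardness H = 251.7 HV × 9.807 MPa/HV = 2468 MPa = 2.468e+09 Pa.
Pad sides 23.02 mm × 9.344 mm = 0.02302 m × 0.009344 m. Contact area A = 0.02302 m × 0.009344 m = 2.151e-04 m².
In SI base units, W = 64.00 N, H = 2.468e+09 Pa, K = 3.027e-03.
Volume removed: V = K·W·L/H = 3.027e-03 · 64.00 · 74.09 / 2.468e+09 = 5.815e-09 m³.
Mean wear depth h = V/A = 5.815e-09 / 2.151e-04 = 2.703e-05 m.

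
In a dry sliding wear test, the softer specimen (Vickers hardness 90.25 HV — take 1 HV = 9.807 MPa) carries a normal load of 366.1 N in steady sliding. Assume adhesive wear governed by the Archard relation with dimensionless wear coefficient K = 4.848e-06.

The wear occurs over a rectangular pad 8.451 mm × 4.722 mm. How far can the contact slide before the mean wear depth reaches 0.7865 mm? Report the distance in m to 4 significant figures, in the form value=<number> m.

value=1.565e+04 m

The intermediates are displayed rounded. All working math keeps full float precision; a single final rounding, at 4 significant figures.
Hardness H = 90.25 HV × 9.807 MPa/HV = 885.1 MPa = 8.851e+08 Pa.
Pad sides 8.451 mm × 4.722 mm = 0.008451 m × 0.004722 m. Contact area A = 0.008451 m × 0.004722 m = 3.991e-05 m².
Depth limit h_lim = 0.7865 mm = 7.865e-04 m.
Restated in SI base units: W = 366.1 N, H = 8.851e+08 Pa, K = 4.848e-06.
Permissible volume V_lim = h_lim·A = 7.865e-04 · 3.991e-05 = 3.139e-08 m³.
Life L = V_lim·H/(K·W) = 3.139e-08 · 8.851e+08 / (4.848e-06 · 366.1) = 1.565e+04 m.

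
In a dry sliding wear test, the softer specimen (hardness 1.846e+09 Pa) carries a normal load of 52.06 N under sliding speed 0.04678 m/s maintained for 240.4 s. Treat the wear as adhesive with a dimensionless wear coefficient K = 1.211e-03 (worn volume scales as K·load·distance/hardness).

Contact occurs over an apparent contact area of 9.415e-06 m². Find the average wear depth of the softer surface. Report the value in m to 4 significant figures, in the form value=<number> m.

value=4.079e-05 m

All arithmetic carries full precision; the intermediates are shown rounded. Rounded just once to four significant figures.
Distance covered L = v·t = 0.04678 m/s × 240.4 s = 11.25 m.
SI base units throughout: W = 52.06 N, H = 1.846e+09 Pa, K = 1.211e-03.
The Archard volume V = K·W·L/H = 1.211e-03 · 52.06 · 11.25 / 1.846e+09 = 3.841e-10 m³.
Mean depth h = V/A = 3.841e-10 / 9.415e-06 = 4.079e-05 m.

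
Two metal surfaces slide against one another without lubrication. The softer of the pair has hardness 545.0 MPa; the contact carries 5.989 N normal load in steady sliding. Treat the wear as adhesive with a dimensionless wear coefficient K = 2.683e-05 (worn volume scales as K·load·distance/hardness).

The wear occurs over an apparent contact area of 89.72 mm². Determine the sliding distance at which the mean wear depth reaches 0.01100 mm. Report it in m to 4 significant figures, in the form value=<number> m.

value=3347 m

Intermediate values are printed rounded. The algebra runs at full precision. Rounded just once to four significant figures.
Hardness H = 545.0 MPa = 5.450e+08 Pa.
Contact area A = 89.72 mm² = 8.972e-05 m².
Depth limit h_lim = 0.01100 mm = 1.100e-05 m.
In SI base units, W = 5.989 N, H = 5.450e+08 Pa, K = 2.683e-05.
Allowed volume V_lim = h_lim·A = 1.100e-05 · 8.972e-05 = 9.869e-10 m³.
So the life L = V_lim·H/(K·W) = 9.869e-10 · 5.450e+08 / (2.683e-05 · 5.989) = 3347 m.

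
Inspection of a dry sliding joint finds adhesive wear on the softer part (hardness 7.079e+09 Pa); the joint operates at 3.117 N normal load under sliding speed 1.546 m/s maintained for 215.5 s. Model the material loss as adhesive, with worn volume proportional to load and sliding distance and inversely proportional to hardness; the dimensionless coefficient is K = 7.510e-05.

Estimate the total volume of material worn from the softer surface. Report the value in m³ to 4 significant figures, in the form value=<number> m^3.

The algebra runs at full float precision; displayed values are rounded. Rounded just once: 4 significant digits.
Convert: Total distance L = v·t = 1.546 m/s × 215.5 s = 333.2 m.
Working in SI base units: W = 3.117 N, H = 7.079e+09 Pa, K = 7.510e-05.
Volume removed: V = K·W·L/H = 7.510e-05 · 3.117 · 333.2 / 7.079e+09 = 1.102e-11 m³.

value=1.102e-11 m^3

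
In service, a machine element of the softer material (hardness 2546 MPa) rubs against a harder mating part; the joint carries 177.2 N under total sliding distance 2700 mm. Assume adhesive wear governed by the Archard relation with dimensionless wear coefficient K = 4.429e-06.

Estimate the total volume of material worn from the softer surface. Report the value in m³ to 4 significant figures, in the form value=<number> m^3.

The intermediates are displayed rounded, and all working math maintains exact precision, and a single final rounding: four significant digits.
Convert: The distance L = 2700 mm = 2.700 m.
Convert: Hardness H = 2546 MPa = 2.546e+09 Pa.
SI base units throughout: W = 177.2 N, H = 2.546e+09 Pa, K = 4.429e-06.
Apply Archard: V = K·W·L/H = 4.429e-06 · 177.2 · 2.700 / 2.546e+09 = 8.323e-13 m³.

value=8.323e-13 m^3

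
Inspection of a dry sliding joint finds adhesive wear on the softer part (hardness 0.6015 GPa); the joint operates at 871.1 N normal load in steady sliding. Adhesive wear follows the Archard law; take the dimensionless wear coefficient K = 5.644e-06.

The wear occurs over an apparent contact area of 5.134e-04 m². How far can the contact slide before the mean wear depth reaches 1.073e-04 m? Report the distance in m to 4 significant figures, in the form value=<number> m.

value=6740 m

Each operation keeps full float precision — intermediate values are displayed rounded; one final rounding, at 4 significant figures.
Hardness H = 0.6015 GPa = 6.015e+08 Pa.
Expressed in SI base units: W = 871.1 N, H = 6.015e+08 Pa, K = 5.644e-06.
Allowed volume V_lim = h_lim·A = 1.073e-04 · 5.134e-04 = 5.509e-08 m³.
Thus life L = V_lim·H/(K·W) = 5.509e-08 · 6.015e+08 / (5.644e-06 · 871.1) = 6740 m.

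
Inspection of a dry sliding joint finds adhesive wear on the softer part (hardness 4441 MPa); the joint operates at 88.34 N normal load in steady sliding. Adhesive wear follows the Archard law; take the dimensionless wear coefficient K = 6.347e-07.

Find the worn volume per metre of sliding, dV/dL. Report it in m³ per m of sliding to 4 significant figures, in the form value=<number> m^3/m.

value=1.263e-14 m^3/m

The algebra holds full float precision, and the intermediates are printed rounded — rounded once at the end: four significant digits.
Convert: Hardness H = 4441 MPa = 4.441e+09 Pa.
Working in SI base units: W = 88.34 N, H = 4.441e+09 Pa, K = 6.347e-07.
Rate of wear dV/dL = K·W/H, so: 6.347e-07 · 88.34 / 4.441e+09 = 1.263e-14 m³/m.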